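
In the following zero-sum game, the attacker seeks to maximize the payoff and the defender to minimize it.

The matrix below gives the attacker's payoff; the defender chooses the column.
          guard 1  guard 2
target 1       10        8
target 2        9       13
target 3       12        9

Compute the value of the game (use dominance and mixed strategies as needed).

75/7

Row target 1 is strictly dominated by row target 3, so the attacker never plays it.
The remaining 2×2 game on (target 2, target 3) × (guard 1, guard 2) has no saddle point. Let the attacker play target 2 with probability p; indifference gives 9p + 12(1−p) = 13p + 9(1−p), so p = 3/7.
Similarly the defender's optimal q on guard 1 is 4/7, and the value is 9·(4/7) + (13)·(3/7) = 75/7.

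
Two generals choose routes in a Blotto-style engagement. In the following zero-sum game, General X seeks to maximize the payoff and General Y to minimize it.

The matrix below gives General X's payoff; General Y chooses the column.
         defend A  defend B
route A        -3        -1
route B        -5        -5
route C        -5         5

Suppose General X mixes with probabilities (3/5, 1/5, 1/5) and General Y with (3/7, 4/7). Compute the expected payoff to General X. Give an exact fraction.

Against (3/7, 4/7), each row's expected payoff is route A: -13/7; route B: -5; route C: 5/7.
Taking the (3/5, 1/5, 1/5)-weighted average: (3/5)·(-13/7) + (1/5)·(-5) + (1/5)·(5/7) = -69/35.

-69/35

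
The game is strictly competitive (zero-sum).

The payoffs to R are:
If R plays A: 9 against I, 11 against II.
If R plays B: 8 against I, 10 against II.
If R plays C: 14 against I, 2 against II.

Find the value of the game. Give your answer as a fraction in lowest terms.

68/7

Row B is strictly dominated by row A, so R never plays it.
The remaining 2×2 game on (A, C) × (I, II) has no saddle point. Let R play A with probability p; indifference gives 9p + 14(1−p) = 11p + 2(1−p), so p = 6/7.
Similarly C's optimal q on I is 9/14, and the value is 9·(9/14) + (11)·(5/14) = 68/7.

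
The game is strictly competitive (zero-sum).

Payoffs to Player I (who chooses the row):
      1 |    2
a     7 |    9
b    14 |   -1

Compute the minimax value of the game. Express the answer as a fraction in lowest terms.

133/17

Row minima are 7 and -1, so Player I's maximin is 7; column maxima are 14 and 9, so Player II's minimax is 9. These differ, so the equilibrium is in mixed strategies.
Let Player I play a with probability p. Player II is indifferent when 7p + 14(1−p) = 9p − (1−p), giving p = 15/17.
Let Player II play 1 with probability q. Player I is indifferent when 7q + 9(1−q) = 14q − (1−q), giving q = 10/17.
The value is 7·(10/17) + (9)·(7/17) = 133/17.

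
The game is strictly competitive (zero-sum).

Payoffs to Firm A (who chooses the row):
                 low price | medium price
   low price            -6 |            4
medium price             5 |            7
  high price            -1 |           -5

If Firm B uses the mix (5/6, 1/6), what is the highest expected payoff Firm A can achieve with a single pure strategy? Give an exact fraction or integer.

16/3

low price: (-6)·(5/6) + (4)·(1/6) = -13/3.
medium price: (5)·(5/6) + (7)·(1/6) = 16/3.
high price: (-1)·(5/6) + (-5)·(1/6) = -5/3.
The best pure response is medium price with expected payoff 16/3.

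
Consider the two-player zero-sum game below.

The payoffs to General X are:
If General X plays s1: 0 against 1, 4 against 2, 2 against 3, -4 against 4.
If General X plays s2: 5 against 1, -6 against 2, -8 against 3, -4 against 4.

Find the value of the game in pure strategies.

Row minima: -4, -8 → General X's maximin is -4.
Column maxima: 5, 4, 2, -4 → General Y's minimax is -4.
They coincide at (s1, 4), so the value is -4.

-4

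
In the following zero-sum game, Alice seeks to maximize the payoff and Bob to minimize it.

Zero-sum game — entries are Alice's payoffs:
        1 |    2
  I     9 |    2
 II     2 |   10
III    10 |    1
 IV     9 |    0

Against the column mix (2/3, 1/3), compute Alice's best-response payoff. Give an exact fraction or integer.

7

I: (9)·(2/3) + (2)·(1/3) = 20/3.
II: (2)·(2/3) + (10)·(1/3) = 14/3.
III: (10)·(2/3) + (1)·(1/3) = 7.
IV: (9)·(2/3) + (0)·(1/3) = 6.
The best pure response is III with expected payoff 7.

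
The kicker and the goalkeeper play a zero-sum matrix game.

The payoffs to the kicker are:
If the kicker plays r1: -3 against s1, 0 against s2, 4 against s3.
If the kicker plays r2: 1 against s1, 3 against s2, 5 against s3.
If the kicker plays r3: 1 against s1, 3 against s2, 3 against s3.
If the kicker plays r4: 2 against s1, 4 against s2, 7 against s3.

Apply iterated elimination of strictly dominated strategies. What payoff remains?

2

Column s2 is strictly dominated by s1 for the goalkeeper (-3<0, 1<3, 1<3, 2<4); eliminate s2.
Column s3 is strictly dominated by s1 for the goalkeeper (-3<4, 1<5, 1<3, 2<7); eliminate s3.
Row r2 is strictly dominated by row r4 (2>1); eliminate r2.
Row r3 is strictly dominated by row r4 (2>1); eliminate r3.
Row r1 is strictly dominated by row r4 (2>-3); eliminate r1.
Only (r4, s1) remains, with payoff 2.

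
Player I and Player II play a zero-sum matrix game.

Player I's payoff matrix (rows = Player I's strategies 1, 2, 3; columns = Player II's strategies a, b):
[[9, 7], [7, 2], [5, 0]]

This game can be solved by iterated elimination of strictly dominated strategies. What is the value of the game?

Column a is strictly dominated by b for Player II (7<9, 2<7, 0<5); eliminate a.
Row 3 is strictly dominated by row 1 (7>0); eliminate 3.
Row 2 is strictly dominated by row 1 (7>2); eliminate 2.
Only (1, b) remains, with payoff 7.

7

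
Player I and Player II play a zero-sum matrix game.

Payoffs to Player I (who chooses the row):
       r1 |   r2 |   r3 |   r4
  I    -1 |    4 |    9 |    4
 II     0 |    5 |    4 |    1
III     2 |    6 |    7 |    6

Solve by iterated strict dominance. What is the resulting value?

Column r2 is strictly dominated by r1 for Player II (-1<4, 0<5, 2<6); eliminate r2.
Row II is strictly dominated by row III (2>0, 7>4, 6>1); eliminate II.
Column r4 is strictly dominated by r1 for Player II (-1<4, 2<6); eliminate r4.
Column r3 is strictly dominated by r1 for Player II (-1<9, 2<7); eliminate r3.
Row I is strictly dominated by row III (2>-1); eliminate I.
Only (III, r1) remains, with payoff 2.

2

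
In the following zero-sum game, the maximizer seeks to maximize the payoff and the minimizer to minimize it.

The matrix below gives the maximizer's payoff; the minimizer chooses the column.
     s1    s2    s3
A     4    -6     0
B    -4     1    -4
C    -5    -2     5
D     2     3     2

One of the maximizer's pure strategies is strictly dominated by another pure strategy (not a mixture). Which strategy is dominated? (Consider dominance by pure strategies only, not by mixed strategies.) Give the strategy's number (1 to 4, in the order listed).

2

Compare B with D: 2 > -4, 3 > 1, 2 > -4.
So D strictly dominates B for the maximizer; B is strictly dominated.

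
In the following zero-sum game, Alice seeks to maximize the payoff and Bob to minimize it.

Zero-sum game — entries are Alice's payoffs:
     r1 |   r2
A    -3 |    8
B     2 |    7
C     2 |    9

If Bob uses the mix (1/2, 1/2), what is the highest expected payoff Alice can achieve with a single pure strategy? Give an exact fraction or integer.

A: (-3)·(1/2) + (8)·(1/2) = 5/2.
B: (2)·(1/2) + (7)·(1/2) = 9/2.
C: (2)·(1/2) + (9)·(1/2) = 11/2.
The best pure response is C with expected payoff 11/2.

11/2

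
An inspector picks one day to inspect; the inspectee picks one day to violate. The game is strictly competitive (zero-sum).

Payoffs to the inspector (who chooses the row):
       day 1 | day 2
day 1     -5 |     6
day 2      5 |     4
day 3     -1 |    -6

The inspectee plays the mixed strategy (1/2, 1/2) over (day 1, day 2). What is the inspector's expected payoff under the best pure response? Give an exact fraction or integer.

day 1: (-5)·(1/2) + (6)·(1/2) = 1/2.
day 2: (5)·(1/2) + (4)·(1/2) = 9/2.
day 3: (-1)·(1/2) + (-6)·(1/2) = -7/2.
The best pure response is day 2 with expected payoff 9/2.

9/2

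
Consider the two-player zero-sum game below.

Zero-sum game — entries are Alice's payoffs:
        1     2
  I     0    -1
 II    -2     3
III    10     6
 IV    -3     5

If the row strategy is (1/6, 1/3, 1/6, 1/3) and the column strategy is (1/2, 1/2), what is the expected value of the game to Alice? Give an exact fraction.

Against (1/2, 1/2), each row's expected payoff is I: -1/2; II: 1/2; III: 8; IV: 1.
Taking the (1/6, 1/3, 1/6, 1/3)-weighted average: (1/6)·(-1/2) + (1/3)·(1/2) + (1/6)·(8) + (1/3)·(1) = 7/4.

7/4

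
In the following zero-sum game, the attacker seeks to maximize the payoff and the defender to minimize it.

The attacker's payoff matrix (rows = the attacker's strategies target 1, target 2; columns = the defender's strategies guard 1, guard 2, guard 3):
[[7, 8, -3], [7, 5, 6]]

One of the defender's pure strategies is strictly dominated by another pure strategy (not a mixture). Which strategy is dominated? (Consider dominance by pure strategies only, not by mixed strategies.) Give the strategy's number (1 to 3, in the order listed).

1

The defender prefers columns that give the attacker less. Compare guard 1 with guard 3: -3 < 7, 6 < 7.
So guard 3 strictly dominates guard 1 for the defender; guard 1 is strictly dominated.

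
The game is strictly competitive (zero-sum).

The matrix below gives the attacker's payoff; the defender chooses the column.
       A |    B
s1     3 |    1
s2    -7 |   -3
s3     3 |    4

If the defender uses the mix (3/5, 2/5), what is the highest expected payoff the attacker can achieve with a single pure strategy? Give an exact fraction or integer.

17/5

s1: (3)·(3/5) + (1)·(2/5) = 11/5.
s2: (-7)·(3/5) + (-3)·(2/5) = -27/5.
s3: (3)·(3/5) + (4)·(2/5) = 17/5.
The best pure response is s3 with expected payoff 17/5.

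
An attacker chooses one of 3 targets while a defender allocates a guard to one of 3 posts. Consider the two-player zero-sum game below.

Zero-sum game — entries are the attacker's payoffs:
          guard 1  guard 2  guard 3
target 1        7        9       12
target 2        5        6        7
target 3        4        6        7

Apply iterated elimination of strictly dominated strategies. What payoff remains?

7

Column guard 2 is strictly dominated by guard 1 for the defender (7<9, 5<6, 4<6); eliminate guard 2.
Column guard 3 is strictly dominated by guard 1 for the defender (7<12, 5<7, 4<7); eliminate guard 3.
Row target 3 is strictly dominated by row target 1 (7>4); eliminate target 3.
Row target 2 is strictly dominated by row target 1 (7>5); eliminate target 2.
Only (target 1, guard 1) remains, with payoff 7.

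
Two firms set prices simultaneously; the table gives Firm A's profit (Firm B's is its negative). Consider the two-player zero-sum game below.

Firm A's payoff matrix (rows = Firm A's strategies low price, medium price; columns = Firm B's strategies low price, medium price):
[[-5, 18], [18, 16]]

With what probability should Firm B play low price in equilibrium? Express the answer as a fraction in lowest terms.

Row minima are -5 and 16, so Firm A's maximin is 16; column maxima are 18 and 18, so Firm B's minimax is 18. These differ, so the equilibrium is in mixed strategies.
Let Firm B play low price with probability q. Firm A is indifferent when −5q + 18(1−q) = 18q + 16(1−q), giving q = 2/25.

2/25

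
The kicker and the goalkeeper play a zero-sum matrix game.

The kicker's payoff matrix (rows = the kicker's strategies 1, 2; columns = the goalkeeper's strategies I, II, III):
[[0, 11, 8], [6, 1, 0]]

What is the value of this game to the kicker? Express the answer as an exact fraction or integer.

Column II is strictly dominated by III for the goalkeeper (it gives the kicker more in every row).
The remaining 2×2 game on (1, 2) × (I, III) has no saddle point. Let the kicker play 1 with probability p; indifference gives 6(1−p) = 8p, so p = 3/7.
Similarly the goalkeeper's optimal q on I is 4/7, and the value is 0·(4/7) + (8)·(3/7) = 24/7.

24/7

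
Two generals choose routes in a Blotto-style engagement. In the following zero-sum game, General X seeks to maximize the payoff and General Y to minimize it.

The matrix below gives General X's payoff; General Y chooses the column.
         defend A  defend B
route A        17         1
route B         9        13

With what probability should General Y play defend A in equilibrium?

Row minima are 1 and 9, so General X's maximin is 9; column maxima are 17 and 13, so General Y's minimax is 13. These differ, so the equilibrium is in mixed strategies.
Let General Y play defend A with probability q. General X is indifferent when 17q + (1−q) = 9q + 13(1−q), giving q = 3/5.

3/5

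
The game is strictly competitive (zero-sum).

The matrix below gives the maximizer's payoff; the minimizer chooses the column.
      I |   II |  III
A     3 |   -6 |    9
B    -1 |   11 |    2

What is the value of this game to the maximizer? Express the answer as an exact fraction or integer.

Column III is strictly dominated by I for the minimizer (it gives the maximizer more in every row).
The remaining 2×2 game on (A, B) × (I, II) has no saddle point. Let the maximizer play A with probability p; indifference gives 3p − (1−p) = −6p + 11(1−p), so p = 4/7.
Similarly the minimizer's optimal q on I is 17/21, and the value is 3·(17/21) + (-6)·(4/21) = 9/7.

9/7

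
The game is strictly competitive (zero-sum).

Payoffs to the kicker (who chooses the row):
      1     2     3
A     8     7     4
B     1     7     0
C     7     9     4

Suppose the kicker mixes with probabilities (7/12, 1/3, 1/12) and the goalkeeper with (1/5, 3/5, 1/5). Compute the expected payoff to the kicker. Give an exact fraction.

119/20

Against (1/5, 3/5, 1/5), each row's expected payoff is A: 33/5; B: 22/5; C: 38/5.
Taking the (7/12, 1/3, 1/12)-weighted average: (7/12)·(33/5) + (1/3)·(22/5) + (1/12)·(38/5) = 119/20.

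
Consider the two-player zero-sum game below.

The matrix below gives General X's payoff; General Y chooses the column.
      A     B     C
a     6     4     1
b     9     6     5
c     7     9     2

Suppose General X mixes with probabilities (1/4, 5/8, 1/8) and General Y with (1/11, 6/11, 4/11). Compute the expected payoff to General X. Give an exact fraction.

Against (1/11, 6/11, 4/11), each row's expected payoff is a: 34/11; b: 65/11; c: 69/11.
Taking the (1/4, 5/8, 1/8)-weighted average: (1/4)·(34/11) + (5/8)·(65/11) + (1/8)·(69/11) = 21/4.

21/4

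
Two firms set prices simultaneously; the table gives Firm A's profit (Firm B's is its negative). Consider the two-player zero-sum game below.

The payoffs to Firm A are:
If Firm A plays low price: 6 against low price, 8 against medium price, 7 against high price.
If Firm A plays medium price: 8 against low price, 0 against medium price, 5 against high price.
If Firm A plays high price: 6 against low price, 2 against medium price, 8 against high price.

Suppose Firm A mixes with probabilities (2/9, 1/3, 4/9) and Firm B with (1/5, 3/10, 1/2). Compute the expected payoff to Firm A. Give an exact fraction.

Against (1/5, 3/10, 1/2), each row's expected payoff is low price: 71/10; medium price: 41/10; high price: 29/5.
Taking the (2/9, 1/3, 4/9)-weighted average: (2/9)·(71/10) + (1/3)·(41/10) + (4/9)·(29/5) = 497/90.

497/90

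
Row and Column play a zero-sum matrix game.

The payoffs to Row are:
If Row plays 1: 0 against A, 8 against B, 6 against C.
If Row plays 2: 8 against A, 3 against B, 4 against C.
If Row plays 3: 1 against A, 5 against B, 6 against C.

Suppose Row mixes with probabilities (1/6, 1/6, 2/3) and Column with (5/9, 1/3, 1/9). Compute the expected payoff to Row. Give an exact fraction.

187/54

Against (5/9, 1/3, 1/9), each row's expected payoff is 1: 10/3; 2: 53/9; 3: 26/9.
Taking the (1/6, 1/6, 2/3)-weighted average: (1/6)·(10/3) + (1/6)·(53/9) + (2/3)·(26/9) = 187/54.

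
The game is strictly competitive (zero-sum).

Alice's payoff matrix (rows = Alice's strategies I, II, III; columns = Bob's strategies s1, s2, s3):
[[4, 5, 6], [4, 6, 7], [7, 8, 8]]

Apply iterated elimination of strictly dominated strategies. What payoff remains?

Row II is strictly dominated by row III (7>4, 8>6, 8>7); eliminate II.
Column s3 is strictly dominated by s1 for Bob (4<6, 7<8); eliminate s3.
Row I is strictly dominated by row III (7>4, 8>5); eliminate I.
Column s2 is strictly dominated by s1 for Bob (7<8); eliminate s2.
Only (III, s1) remains, with payoff 7.

7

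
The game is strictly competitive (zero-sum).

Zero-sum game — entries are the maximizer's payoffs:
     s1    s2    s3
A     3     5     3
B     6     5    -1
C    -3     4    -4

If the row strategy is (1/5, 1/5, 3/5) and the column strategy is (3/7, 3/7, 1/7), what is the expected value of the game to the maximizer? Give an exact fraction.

8/5

Against (3/7, 3/7, 1/7), each row's expected payoff is A: 27/7; B: 32/7; C: -1/7.
Taking the (1/5, 1/5, 3/5)-weighted average: (1/5)·(27/7) + (1/5)·(32/7) + (3/5)·(-1/7) = 8/5.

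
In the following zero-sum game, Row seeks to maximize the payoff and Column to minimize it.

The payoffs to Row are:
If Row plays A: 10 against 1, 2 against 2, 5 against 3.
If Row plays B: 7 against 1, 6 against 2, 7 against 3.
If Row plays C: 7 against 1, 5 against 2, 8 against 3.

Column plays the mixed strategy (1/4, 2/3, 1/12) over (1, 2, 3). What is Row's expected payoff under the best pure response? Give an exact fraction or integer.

19/3

A: (10)·(1/4) + (2)·(2/3) + (5)·(1/12) = 17/4.
B: (7)·(1/4) + (6)·(2/3) + (7)·(1/12) = 19/3.
C: (7)·(1/4) + (5)·(2/3) + (8)·(1/12) = 23/4.
The best pure response is B with expected payoff 19/3.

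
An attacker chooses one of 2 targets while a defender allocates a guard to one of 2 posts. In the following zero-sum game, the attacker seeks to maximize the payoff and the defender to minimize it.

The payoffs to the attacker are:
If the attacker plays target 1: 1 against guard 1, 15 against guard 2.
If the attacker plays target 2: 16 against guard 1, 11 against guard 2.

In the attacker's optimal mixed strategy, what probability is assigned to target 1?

Row minima are 1 and 11, so the attacker's maximin is 11; column maxima are 16 and 15, so the defender's minimax is 15. These differ, so the equilibrium is in mixed strategies.
Let the attacker play target 1 with probability p. The defender is indifferent when p + 16(1−p) = 15p + 11(1−p), giving p = 5/19.

5/19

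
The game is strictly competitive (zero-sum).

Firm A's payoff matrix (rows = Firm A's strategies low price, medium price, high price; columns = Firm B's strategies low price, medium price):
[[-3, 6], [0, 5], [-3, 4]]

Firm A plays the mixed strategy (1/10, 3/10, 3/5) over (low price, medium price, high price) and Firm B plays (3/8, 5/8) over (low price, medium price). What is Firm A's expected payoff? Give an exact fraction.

Against (3/8, 5/8), each row's expected payoff is low price: 21/8; medium price: 25/8; high price: 11/8.
Taking the (1/10, 3/10, 3/5)-weighted average: (1/10)·(21/8) + (3/10)·(25/8) + (3/5)·(11/8) = 81/40.

81/40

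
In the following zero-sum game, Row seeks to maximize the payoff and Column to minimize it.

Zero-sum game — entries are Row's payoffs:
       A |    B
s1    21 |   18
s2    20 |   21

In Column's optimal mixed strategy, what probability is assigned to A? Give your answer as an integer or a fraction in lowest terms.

3/4

Row minima are 18 and 20, so Row's maximin is 20; column maxima are 21 and 21, so Column's minimax is 21. These differ, so the equilibrium is in mixed strategies.
Let Column play A with probability q. Row is indifferent when 21q + 18(1−q) = 20q + 21(1−q), giving q = 3/4.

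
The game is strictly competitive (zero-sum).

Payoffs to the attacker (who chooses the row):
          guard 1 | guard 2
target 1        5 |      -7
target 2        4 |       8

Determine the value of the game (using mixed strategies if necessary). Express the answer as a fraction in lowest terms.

Row minima are -7 and 4, so the attacker's maximin is 4; column maxima are 5 and 8, so the defender's minimax is 5. These differ, so the equilibrium is in mixed strategies.
Let the attacker play target 1 with probability p. The defender is indifferent when 5p + 4(1−p) = −7p + 8(1−p), giving p = 1/4.
Let the defender play guard 1 with probability q. The attacker is indifferent when 5q − 7(1−q) = 4q + 8(1−q), giving q = 15/16.
The value is 5·(15/16) + (-7)·(1/16) = 17/4.

17/4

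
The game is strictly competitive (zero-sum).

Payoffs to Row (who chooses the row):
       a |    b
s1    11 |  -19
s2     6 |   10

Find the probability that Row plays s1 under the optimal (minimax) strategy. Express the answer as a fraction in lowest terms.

2/17

Row minima are -19 and 6, so Row's maximin is 6; column maxima are 11 and 10, so Column's minimax is 10. These differ, so the equilibrium is in mixed strategies.
Let Row play s1 with probability p. Column is indifferent when 11p + 6(1−p) = −19p + 10(1−p), giving p = 2/17.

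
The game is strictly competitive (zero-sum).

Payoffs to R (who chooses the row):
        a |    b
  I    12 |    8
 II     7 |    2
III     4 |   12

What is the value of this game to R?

Row II is strictly dominated by row I, so R never plays it.
The remaining 2×2 game on (I, III) × (a, b) has no saddle point. Let R play I with probability p; indifference gives 12p + 4(1−p) = 8p + 12(1−p), so p = 2/3.
Similarly C's optimal q on a is 1/3, and the value is 12·(1/3) + (8)·(2/3) = 28/3.

28/3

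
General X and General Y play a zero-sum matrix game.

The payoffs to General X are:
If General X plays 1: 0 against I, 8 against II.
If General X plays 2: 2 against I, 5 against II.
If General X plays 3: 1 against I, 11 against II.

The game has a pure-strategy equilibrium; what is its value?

Row minima: 0, 2, 1 → General X's maximin is 2.
Column maxima: 2, 11 → General Y's minimax is 2.
They coincide at (2, I), so the value is 2.

2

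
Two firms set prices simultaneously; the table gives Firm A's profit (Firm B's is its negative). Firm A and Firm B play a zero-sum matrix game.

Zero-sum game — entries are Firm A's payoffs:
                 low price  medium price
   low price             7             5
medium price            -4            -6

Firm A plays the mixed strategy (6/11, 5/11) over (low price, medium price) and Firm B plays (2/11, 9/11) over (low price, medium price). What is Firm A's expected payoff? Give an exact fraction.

4/11

Against (2/11, 9/11), each row's expected payoff is low price: 59/11; medium price: -62/11.
Taking the (6/11, 5/11)-weighted average: (6/11)·(59/11) + (5/11)·(-62/11) = 4/11.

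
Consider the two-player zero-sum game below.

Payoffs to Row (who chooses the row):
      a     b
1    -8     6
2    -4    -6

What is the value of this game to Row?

-9/2

Row minima are -8 and -6, so Row's maximin is -6; column maxima are -4 and 6, so Column's minimax is -4. These differ, so the equilibrium is in mixed strategies.
Let Row play 1 with probability p. Column is indifferent when −8p − 4(1−p) = 6p − 6(1−p), giving p = 1/8.
Let Column play a with probability q. Row is indifferent when −8q + 6(1−q) = −4q − 6(1−q), giving q = 3/4.
The value is -8·(3/4) + (6)·(1/4) = -9/2.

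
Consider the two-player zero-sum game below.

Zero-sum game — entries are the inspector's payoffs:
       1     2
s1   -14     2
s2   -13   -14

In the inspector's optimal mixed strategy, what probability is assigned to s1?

Row minima are -14 and -14, so the inspector's maximin is -14; column maxima are -13 and 2, so the inspectee's minimax is -13. These differ, so the equilibrium is in mixed strategies.
Let the inspector play s1 with probability p. The inspectee is indifferent when −14p − 13(1−p) = 2p − 14(1−p), giving p = 1/17.

1/17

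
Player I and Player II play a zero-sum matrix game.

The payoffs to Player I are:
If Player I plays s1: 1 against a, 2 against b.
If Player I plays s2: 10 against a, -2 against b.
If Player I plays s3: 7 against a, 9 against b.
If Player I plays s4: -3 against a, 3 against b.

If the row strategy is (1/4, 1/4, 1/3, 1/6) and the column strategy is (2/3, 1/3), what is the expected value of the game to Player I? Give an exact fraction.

38/9

Against (2/3, 1/3), each row's expected payoff is s1: 4/3; s2: 6; s3: 23/3; s4: -1.
Taking the (1/4, 1/4, 1/3, 1/6)-weighted average: (1/4)·(4/3) + (1/4)·(6) + (1/3)·(23/3) + (1/6)·(-1) = 38/9.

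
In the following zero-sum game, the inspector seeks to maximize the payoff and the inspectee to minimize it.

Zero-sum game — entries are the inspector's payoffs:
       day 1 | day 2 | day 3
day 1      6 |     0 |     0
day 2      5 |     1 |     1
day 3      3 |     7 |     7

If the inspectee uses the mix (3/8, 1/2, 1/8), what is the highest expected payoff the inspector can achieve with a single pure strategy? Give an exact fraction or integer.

day 1: (6)·(3/8) + (0)·(1/2) + (0)·(1/8) = 9/4.
day 2: (5)·(3/8) + (1)·(1/2) + (1)·(1/8) = 5/2.
day 3: (3)·(3/8) + (7)·(1/2) + (7)·(1/8) = 11/2.
The best pure response is day 3 with expected payoff 11/2.

11/2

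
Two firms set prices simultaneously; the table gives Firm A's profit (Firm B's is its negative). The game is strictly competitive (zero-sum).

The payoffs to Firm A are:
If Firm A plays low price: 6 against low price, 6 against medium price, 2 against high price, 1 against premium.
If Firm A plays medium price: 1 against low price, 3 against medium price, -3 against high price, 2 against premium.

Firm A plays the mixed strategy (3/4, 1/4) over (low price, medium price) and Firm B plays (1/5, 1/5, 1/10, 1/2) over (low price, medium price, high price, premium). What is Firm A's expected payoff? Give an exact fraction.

Against (1/5, 1/5, 1/10, 1/2), each row's expected payoff is low price: 31/10; medium price: 3/2.
Taking the (3/4, 1/4)-weighted average: (3/4)·(31/10) + (1/4)·(3/2) = 27/10.

27/10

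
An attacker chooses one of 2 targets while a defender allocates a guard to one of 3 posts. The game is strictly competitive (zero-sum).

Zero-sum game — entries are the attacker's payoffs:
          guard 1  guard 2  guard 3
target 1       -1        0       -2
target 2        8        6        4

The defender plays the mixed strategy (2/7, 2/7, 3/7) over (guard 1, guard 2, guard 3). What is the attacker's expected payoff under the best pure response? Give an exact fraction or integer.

40/7

target 1: (-1)·(2/7) + (0)·(2/7) + (-2)·(3/7) = -8/7.
target 2: (8)·(2/7) + (6)·(2/7) + (4)·(3/7) = 40/7.
The best pure response is target 2 with expected payoff 40/7.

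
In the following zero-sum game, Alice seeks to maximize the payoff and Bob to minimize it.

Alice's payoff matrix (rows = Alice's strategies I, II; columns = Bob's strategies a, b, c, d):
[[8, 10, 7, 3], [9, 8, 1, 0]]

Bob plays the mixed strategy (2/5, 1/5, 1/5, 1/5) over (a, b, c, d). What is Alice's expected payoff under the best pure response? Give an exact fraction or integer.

36/5

I: (8)·(2/5) + (10)·(1/5) + (7)·(1/5) + (3)·(1/5) = 36/5.
II: (9)·(2/5) + (8)·(1/5) + (1)·(1/5) + (0)·(1/5) = 27/5.
The best pure response is I with expected payoff 36/5.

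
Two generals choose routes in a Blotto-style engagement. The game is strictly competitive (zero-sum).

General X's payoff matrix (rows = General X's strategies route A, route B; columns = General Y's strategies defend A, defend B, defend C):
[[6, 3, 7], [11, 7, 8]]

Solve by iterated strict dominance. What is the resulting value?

7

Row route A is strictly dominated by row route B (11>6, 7>3, 8>7); eliminate route A.
Column defend A is strictly dominated by defend B for General Y (7<11); eliminate defend A.
Column defend C is strictly dominated by defend B for General Y (7<8); eliminate defend C.
Only (route B, defend B) remains, with payoff 7.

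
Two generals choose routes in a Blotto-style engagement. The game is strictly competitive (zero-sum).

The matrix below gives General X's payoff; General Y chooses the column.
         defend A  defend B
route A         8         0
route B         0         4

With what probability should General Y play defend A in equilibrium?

1/3

Row minima are 0 and 0, so General X's maximin is 0; column maxima are 8 and 4, so General Y's minimax is 4. These differ, so the equilibrium is in mixed strategies.
Let General Y play defend A with probability q. General X is indifferent when 8q = 4(1−q), giving q = 1/3.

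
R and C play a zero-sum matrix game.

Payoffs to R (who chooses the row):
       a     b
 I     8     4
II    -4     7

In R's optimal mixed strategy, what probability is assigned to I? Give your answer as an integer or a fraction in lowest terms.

11/15

Row minima are 4 and -4, so R's maximin is 4; column maxima are 8 and 7, so C's minimax is 7. These differ, so the equilibrium is in mixed strategies.
Let R play I with probability p. C is indifferent when 8p − 4(1−p) = 4p + 7(1−p), giving p = 11/15.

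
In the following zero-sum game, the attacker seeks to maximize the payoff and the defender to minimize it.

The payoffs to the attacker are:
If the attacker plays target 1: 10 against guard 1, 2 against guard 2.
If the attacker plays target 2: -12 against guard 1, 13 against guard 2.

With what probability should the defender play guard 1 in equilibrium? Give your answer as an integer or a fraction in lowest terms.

Row minima are 2 and -12, so the attacker's maximin is 2; column maxima are 10 and 13, so the defender's minimax is 10. These differ, so the equilibrium is in mixed strategies.
Let the defender play guard 1 with probability q. The attacker is indifferent when 10q + 2(1−q) = −12q + 13(1−q), giving q = 1/3.

1/3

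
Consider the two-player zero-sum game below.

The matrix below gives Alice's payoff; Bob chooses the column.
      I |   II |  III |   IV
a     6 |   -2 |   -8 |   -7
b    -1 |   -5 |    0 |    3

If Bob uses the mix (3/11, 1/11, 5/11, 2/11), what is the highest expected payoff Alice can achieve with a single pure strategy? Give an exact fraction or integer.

-2/11

a: (6)·(3/11) + (-2)·(1/11) + (-8)·(5/11) + (-7)·(2/11) = -38/11.
b: (-1)·(3/11) + (-5)·(1/11) + (0)·(5/11) + (3)·(2/11) = -2/11.
The best pure response is b with expected payoff -2/11.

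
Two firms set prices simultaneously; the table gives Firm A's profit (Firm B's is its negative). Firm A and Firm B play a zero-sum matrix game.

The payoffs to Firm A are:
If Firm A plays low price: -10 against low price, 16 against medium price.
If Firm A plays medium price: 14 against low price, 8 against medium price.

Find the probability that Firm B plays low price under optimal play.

1/4

Row minima are -10 and 8, so Firm A's maximin is 8; column maxima are 14 and 16, so Firm B's minimax is 14. These differ, so the equilibrium is in mixed strategies.
Let Firm B play low price with probability q. Firm A is indifferent when −10q + 16(1−q) = 14q + 8(1−q), giving q = 1/4.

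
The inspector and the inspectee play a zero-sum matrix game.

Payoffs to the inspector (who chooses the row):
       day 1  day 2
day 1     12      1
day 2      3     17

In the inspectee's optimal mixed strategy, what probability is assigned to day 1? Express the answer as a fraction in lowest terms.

16/25

Row minima are 1 and 3, so the inspector's maximin is 3; column maxima are 12 and 17, so the inspectee's minimax is 12. These differ, so the equilibrium is in mixed strategies.
Let the inspectee play day 1 with probability q. The inspector is indifferent when 12q + (1−q) = 3q + 17(1−q), giving q = 16/25.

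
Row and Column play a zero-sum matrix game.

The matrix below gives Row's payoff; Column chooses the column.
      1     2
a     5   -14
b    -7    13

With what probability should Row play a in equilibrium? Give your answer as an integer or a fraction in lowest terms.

Row minima are -14 and -7, so Row's maximin is -7; column maxima are 5 and 13, so Column's minimax is 5. These differ, so the equilibrium is in mixed strategies.
Let Row play a with probability p. Column is indifferent when 5p − 7(1−p) = −14p + 13(1−p), giving p = 20/39.

20/39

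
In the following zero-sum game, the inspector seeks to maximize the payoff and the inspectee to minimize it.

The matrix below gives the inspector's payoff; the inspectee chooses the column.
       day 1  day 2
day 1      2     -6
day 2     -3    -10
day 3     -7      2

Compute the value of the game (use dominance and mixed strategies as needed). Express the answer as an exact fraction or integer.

-38/17

Row day 2 is strictly dominated by row day 1, so the inspector never plays it.
The remaining 2×2 game on (day 1, day 3) × (day 1, day 2) has no saddle point. Let the inspector play day 1 with probability p; indifference gives 2p − 7(1−p) = −6p + 2(1−p), so p = 9/17.
Similarly the inspectee's optimal q on day 1 is 8/17, and the value is 2·(8/17) + (-6)·(9/17) = -38/17.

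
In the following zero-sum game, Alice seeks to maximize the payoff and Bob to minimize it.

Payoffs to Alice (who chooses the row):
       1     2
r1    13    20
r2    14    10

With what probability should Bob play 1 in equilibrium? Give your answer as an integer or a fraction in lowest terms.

Row minima are 13 and 10, so Alice's maximin is 13; column maxima are 14 and 20, so Bob's minimax is 14. These differ, so the equilibrium is in mixed strategies.
Let Bob play 1 with probability q. Alice is indifferent when 13q + 20(1−q) = 14q + 10(1−q), giving q = 10/11.

10/11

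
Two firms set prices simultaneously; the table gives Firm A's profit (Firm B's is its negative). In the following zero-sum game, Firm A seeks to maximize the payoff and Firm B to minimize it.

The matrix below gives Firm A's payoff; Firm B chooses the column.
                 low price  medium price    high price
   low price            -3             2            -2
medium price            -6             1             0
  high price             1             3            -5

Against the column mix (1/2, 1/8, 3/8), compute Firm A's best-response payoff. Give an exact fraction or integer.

low price: (-3)·(1/2) + (2)·(1/8) + (-2)·(3/8) = -2.
medium price: (-6)·(1/2) + (1)·(1/8) + (0)·(3/8) = -23/8.
high price: (1)·(1/2) + (3)·(1/8) + (-5)·(3/8) = -1.
The best pure response is high price with expected payoff -1.

-1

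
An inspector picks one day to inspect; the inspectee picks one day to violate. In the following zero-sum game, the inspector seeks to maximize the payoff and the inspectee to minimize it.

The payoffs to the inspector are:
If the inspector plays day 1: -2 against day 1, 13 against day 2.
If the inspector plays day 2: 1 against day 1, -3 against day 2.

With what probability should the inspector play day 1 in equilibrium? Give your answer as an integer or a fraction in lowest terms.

Row minima are -2 and -3, so the inspector's maximin is -2; column maxima are 1 and 13, so the inspectee's minimax is 1. These differ, so the equilibrium is in mixed strategies.
Let the inspector play day 1 with probability p. The inspectee is indifferent when −2p + (1−p) = 13p − 3(1−p), giving p = 4/19.

4/19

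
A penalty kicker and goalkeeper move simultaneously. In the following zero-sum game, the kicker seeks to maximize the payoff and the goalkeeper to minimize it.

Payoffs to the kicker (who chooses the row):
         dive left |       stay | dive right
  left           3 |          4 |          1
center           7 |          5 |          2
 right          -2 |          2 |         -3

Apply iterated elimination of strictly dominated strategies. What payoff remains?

Row left is strictly dominated by row center (7>3, 5>4, 2>1); eliminate left.
Column dive left is strictly dominated by dive right for the goalkeeper (2<7, -3<-2); eliminate dive left.
Column stay is strictly dominated by dive right for the goalkeeper (2<5, -3<2); eliminate stay.
Row right is strictly dominated by row center (2>-3); eliminate right.
Only (center, dive right) remains, with payoff 2.

2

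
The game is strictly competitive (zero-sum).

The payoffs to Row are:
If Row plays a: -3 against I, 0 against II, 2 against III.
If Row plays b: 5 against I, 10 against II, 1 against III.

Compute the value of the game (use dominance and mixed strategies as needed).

Column II is strictly dominated by I for Column (it gives Row more in every row).
The remaining 2×2 game on (a, b) × (I, III) has no saddle point. Let Row play a with probability p; indifference gives −3p + 5(1−p) = 2p + (1−p), so p = 4/9.
Similarly Column's optimal q on I is 1/9, and the value is -3·(1/9) + (2)·(8/9) = 13/9.

13/9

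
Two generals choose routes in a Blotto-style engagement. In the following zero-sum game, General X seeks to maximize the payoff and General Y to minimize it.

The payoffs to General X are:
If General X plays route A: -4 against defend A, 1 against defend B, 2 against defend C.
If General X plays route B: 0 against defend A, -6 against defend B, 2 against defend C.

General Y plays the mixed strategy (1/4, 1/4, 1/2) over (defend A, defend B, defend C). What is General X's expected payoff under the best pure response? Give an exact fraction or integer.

1/4

route A: (-4)·(1/4) + (1)·(1/4) + (2)·(1/2) = 1/4.
route B: (0)·(1/4) + (-6)·(1/4) + (2)·(1/2) = -1/2.
The best pure response is route A with expected payoff 1/4.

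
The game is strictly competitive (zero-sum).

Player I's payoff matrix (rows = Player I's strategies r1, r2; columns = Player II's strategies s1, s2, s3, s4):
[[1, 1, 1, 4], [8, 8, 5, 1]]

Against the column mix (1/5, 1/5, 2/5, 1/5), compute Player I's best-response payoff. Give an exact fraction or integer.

27/5

r1: (1)·(1/5) + (1)·(1/5) + (1)·(2/5) + (4)·(1/5) = 8/5.
r2: (8)·(1/5) + (8)·(1/5) + (5)·(2/5) + (1)·(1/5) = 27/5.
The best pure response is r2 with expected payoff 27/5.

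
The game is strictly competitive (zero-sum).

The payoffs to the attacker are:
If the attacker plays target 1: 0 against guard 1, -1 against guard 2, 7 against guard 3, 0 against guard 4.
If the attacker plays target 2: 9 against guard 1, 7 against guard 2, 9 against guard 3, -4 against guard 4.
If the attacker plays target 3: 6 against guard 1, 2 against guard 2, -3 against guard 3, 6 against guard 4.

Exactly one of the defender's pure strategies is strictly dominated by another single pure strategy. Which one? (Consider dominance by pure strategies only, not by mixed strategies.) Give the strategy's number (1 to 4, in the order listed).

1

The defender prefers columns that give the attacker less. Compare guard 1 with guard 2: -1 < 0, 7 < 9, 2 < 6.
So guard 2 strictly dominates guard 1 for the defender; guard 1 is strictly dominated.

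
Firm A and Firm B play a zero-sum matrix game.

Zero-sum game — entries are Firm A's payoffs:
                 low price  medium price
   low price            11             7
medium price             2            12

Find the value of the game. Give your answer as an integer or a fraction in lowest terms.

Row minima are 7 and 2, so Firm A's maximin is 7; column maxima are 11 and 12, so Firm B's minimax is 11. These differ, so the equilibrium is in mixed strategies.
Let Firm A play low price with probability p. Firm B is indifferent when 11p + 2(1−p) = 7p + 12(1−p), giving p = 5/7.
Let Firm B play low price with probability q. Firm A is indifferent when 11q + 7(1−q) = 2q + 12(1−q), giving q = 5/14.
The value is 11·(5/14) + (7)·(9/14) = 59/7.

59/7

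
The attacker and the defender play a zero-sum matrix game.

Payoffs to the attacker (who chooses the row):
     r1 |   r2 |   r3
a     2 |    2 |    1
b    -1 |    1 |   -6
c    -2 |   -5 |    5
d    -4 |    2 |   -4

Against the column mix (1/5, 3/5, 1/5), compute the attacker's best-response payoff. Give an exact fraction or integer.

a: (2)·(1/5) + (2)·(3/5) + (1)·(1/5) = 9/5.
b: (-1)·(1/5) + (1)·(3/5) + (-6)·(1/5) = -4/5.
c: (-2)·(1/5) + (-5)·(3/5) + (5)·(1/5) = -12/5.
d: (-4)·(1/5) + (2)·(3/5) + (-4)·(1/5) = -2/5.
The best pure response is a with expected payoff 9/5.

9/5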